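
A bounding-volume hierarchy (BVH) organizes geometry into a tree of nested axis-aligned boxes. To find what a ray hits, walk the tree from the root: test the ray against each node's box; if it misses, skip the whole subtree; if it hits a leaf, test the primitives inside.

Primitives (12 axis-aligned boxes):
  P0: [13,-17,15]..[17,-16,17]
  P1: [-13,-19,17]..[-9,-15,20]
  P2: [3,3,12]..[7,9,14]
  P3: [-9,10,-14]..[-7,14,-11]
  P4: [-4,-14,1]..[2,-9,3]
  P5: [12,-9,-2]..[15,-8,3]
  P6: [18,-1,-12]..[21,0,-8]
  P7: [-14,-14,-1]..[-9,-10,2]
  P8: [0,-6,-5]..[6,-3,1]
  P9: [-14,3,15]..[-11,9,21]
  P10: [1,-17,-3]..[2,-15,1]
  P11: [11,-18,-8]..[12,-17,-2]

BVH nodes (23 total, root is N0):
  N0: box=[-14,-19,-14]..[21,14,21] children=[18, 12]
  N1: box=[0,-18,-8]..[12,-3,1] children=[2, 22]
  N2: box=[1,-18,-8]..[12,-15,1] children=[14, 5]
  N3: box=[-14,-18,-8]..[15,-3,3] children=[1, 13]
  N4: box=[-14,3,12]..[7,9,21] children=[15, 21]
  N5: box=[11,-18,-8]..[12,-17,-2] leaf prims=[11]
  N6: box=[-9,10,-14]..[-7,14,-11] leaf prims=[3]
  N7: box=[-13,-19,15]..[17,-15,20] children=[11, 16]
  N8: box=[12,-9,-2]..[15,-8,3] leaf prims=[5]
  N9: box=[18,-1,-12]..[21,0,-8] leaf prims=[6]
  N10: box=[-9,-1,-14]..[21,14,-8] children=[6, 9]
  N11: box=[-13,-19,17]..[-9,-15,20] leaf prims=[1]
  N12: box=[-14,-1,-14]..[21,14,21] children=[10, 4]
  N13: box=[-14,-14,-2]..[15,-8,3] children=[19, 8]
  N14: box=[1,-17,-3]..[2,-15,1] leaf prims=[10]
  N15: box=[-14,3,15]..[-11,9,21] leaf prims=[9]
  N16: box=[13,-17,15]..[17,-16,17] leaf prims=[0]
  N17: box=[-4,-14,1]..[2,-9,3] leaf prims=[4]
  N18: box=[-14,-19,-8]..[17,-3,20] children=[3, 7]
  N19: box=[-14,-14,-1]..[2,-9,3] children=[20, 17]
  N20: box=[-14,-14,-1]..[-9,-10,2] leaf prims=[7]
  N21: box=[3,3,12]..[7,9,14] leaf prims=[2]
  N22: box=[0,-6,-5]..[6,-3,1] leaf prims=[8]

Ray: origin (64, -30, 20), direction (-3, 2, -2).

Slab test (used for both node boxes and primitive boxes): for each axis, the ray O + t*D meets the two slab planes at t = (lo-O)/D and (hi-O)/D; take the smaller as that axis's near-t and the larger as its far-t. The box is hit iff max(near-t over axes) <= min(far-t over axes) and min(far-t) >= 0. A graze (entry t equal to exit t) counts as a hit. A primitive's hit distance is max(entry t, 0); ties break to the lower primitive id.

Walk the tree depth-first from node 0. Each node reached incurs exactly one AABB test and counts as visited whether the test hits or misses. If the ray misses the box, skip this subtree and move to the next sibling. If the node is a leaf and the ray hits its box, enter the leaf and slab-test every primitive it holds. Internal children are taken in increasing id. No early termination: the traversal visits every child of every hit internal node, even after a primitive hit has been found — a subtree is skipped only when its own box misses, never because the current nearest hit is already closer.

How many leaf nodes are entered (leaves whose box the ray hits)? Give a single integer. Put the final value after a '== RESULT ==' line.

Trace the traversal:
N0 x:[43/3,26] y:[11/2,22] z:[-1/2,17] -> hit [43/3,17], descend [12, 18]
  N12 x:[43/3,26] y:[29/2,22] z:[-1/2,17] -> hit [29/2,17], descend [4, 10]
    N4 x:[19,26] y:[33/2,39/2] z:[-1/2,4] -> miss, prune
    N10 x:[43/3,73/3] y:[29/2,22] z:[14,17] -> hit [29/2,17], descend [6, 9]
      N6 x:[71/3,73/3] y:[20,22] z:[31/2,17] -> miss, prune
      N9 x:[43/3,46/3] y:[29/2,15] z:[14,16] -> hit [29/2,15] leaf, test {P6@t=29/2}
  N18 x:[47/3,26] y:[11/2,27/2] z:[0,14] -> miss, prune

order=[0, 12, 4, 10, 6, 9, 18]  |boxes|=7  |leaves|=1  hit=P6

== RESULT ==
1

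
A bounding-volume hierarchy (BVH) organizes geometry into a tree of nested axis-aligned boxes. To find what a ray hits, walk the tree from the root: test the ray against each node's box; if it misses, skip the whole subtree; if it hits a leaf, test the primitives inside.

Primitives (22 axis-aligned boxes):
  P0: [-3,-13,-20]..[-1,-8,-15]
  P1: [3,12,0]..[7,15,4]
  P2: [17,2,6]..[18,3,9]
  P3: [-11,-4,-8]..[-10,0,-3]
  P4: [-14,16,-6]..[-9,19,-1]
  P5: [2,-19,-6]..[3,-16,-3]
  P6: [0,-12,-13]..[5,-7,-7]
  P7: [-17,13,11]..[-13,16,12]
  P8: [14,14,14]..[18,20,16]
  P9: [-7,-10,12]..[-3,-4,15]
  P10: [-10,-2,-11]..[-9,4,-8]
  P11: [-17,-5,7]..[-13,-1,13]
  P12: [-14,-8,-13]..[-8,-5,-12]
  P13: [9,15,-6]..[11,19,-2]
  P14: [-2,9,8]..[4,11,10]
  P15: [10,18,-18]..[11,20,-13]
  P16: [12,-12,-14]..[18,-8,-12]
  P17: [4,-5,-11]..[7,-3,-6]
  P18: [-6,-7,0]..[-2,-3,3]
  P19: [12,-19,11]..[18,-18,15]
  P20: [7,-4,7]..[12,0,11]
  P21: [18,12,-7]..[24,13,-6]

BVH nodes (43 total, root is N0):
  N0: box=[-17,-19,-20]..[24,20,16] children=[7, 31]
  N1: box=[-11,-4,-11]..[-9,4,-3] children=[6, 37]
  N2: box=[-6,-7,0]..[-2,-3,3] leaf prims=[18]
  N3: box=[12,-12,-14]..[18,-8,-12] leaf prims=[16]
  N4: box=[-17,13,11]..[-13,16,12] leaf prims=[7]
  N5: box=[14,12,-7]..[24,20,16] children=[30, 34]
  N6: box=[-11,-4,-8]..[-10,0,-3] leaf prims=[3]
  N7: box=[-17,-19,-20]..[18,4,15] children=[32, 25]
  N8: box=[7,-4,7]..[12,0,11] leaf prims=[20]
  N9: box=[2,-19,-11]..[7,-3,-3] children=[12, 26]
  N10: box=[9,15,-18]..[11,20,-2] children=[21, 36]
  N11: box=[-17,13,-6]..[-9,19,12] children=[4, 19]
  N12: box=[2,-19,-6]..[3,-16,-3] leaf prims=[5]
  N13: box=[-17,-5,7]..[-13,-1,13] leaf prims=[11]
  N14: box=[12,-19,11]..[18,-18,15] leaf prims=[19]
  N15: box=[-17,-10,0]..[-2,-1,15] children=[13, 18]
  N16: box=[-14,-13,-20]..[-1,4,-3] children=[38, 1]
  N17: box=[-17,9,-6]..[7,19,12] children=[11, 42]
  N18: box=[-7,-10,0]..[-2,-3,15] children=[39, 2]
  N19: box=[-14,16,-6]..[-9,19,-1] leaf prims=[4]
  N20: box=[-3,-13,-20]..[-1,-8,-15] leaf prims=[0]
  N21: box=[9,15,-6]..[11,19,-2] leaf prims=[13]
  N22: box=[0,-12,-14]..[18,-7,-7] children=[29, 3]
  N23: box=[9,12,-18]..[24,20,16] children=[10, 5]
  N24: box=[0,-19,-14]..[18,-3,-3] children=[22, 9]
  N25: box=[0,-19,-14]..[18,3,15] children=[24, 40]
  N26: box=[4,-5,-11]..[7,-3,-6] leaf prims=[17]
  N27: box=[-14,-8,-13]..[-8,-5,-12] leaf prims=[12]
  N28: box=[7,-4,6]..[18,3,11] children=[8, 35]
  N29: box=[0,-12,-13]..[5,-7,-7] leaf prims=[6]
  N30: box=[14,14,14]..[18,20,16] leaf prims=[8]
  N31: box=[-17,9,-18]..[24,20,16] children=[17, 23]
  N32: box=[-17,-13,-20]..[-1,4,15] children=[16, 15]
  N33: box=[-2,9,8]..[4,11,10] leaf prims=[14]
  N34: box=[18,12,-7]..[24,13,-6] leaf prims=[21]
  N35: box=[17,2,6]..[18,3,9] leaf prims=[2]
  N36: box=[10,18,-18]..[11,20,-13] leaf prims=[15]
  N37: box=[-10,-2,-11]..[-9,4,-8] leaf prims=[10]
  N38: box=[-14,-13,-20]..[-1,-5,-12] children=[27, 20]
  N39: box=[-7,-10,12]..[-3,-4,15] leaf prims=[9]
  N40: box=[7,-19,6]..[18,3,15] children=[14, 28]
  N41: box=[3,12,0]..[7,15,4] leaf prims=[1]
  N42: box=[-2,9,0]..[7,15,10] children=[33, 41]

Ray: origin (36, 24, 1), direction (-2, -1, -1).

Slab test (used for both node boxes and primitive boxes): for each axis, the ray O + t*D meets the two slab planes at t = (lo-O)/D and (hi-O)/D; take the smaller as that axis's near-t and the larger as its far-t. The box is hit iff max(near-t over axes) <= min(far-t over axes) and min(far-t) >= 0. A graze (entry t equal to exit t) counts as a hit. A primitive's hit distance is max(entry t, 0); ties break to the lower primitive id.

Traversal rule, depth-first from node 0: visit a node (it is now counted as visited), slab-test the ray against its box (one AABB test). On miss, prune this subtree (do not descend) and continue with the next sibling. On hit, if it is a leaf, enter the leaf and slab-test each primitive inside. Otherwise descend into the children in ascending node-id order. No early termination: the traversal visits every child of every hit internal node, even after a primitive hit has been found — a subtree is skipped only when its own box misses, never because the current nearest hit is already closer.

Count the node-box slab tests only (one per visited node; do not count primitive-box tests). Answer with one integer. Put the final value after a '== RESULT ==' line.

Trace the traversal:
N0 x:[6,53/2] y:[4,43] z:[-15,21] -> hit [6,21], descend [7, 31]
  N7 x:[9,53/2] y:[20,43] z:[-14,21] -> hit [20,21], descend [25, 32]
    N25 x:[9,18] y:[21,43] z:[-14,15] -> miss, prune
    N32 x:[37/2,53/2] y:[20,37] z:[-14,21] -> hit [20,21], descend [15, 16]
      N15 x:[19,53/2] y:[25,34] z:[-14,1] -> miss, prune
      N16 x:[37/2,25] y:[20,37] z:[4,21] -> hit [20,21], descend [1, 38]
        N1 x:[45/2,47/2] y:[20,28] z:[4,12] -> miss, prune
        N38 x:[37/2,25] y:[29,37] z:[13,21] -> miss, prune
  N31 x:[6,53/2] y:[4,15] z:[-15,19] -> hit [6,15], descend [17, 23]
    N17 x:[29/2,53/2] y:[5,15] z:[-11,7] -> miss, prune
    N23 x:[6,27/2] y:[4,12] z:[-15,19] -> hit [6,12], descend [5, 10]
      N5 x:[6,11] y:[4,12] z:[-15,8] -> hit [6,8], descend [30, 34]
        N30 x:[9,11] y:[4,10] z:[-15,-13] -> miss, prune
        N34 x:[6,9] y:[11,12] z:[7,8] -> miss, prune
      N10 x:[25/2,27/2] y:[4,9] z:[3,19] -> miss, prune

order=[0, 7, 25, 32, 15, 16, 1, 38, 31, 17, 23, 5, 30, 34, 10]  |boxes|=15  |leaves|=0  hit=miss

== RESULT ==
15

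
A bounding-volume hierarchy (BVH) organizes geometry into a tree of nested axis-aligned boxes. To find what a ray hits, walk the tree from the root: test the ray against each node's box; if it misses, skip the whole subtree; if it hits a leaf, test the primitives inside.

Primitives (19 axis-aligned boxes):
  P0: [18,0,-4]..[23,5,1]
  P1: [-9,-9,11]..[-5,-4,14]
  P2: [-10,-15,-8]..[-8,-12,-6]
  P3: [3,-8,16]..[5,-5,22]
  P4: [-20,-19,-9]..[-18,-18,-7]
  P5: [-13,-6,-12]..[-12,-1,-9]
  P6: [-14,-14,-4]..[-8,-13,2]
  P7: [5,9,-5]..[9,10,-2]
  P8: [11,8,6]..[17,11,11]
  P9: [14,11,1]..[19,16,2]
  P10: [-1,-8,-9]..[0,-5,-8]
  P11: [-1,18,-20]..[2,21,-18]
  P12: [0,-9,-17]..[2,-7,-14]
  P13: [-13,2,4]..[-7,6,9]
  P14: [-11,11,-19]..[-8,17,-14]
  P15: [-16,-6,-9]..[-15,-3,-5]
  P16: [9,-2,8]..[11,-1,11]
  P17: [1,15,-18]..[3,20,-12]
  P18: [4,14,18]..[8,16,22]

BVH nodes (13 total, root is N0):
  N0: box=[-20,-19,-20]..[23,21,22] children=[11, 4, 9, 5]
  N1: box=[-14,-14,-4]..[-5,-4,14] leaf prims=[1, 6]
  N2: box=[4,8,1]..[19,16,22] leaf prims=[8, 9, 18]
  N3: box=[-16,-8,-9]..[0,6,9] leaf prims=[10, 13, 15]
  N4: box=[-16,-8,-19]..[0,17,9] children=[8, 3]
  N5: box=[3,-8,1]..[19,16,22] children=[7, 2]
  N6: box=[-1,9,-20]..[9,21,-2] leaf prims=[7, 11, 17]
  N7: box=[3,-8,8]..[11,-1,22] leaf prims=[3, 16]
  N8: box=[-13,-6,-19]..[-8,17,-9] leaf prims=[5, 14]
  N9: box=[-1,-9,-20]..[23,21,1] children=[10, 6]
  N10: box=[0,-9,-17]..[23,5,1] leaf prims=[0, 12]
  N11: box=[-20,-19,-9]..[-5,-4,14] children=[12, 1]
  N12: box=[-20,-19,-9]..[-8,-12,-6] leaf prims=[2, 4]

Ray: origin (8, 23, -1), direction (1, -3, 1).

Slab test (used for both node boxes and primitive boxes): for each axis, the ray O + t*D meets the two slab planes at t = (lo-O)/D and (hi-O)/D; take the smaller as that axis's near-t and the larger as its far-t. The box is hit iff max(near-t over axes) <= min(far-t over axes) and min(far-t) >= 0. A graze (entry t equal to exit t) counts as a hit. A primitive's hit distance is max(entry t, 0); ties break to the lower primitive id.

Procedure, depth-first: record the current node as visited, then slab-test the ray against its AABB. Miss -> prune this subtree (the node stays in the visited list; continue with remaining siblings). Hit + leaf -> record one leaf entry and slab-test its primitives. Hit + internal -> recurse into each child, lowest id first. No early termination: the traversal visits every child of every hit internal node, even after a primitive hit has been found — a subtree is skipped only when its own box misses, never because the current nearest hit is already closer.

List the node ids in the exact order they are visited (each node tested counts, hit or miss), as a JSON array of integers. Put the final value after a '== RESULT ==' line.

Traverse from the root:
N0 x:[-28,15] y:[2/3,14] z:[-19,23] -> hit [2/3,14], descend [4, 5, 9, 11]
  N4 x:[-24,-8] y:[2,31/3] z:[-18,10] -> miss, prune
  N5 x:[-5,11] y:[7/3,31/3] z:[2,23] -> hit [7/3,31/3], descend [2, 7]
    N2 x:[-4,11] y:[7/3,5] z:[2,23] -> hit [7/3,5] leaf, test {P8(miss), P9(miss), P18(miss)}
    N7 x:[-5,3] y:[8,31/3] z:[9,23] -> miss, prune
  N9 x:[-9,15] y:[2/3,32/3] z:[-19,2] -> hit [2/3,2], descend [6, 10]
    N6 x:[-9,1] y:[2/3,14/3] z:[-19,-1] -> miss, prune
    N10 x:[-8,15] y:[6,32/3] z:[-16,2] -> miss, prune
  N11 x:[-28,-13] y:[9,14] z:[-8,15] -> miss, prune

Visited [0, 4, 5, 2, 7, 9, 6, 10, 11]. Tests: 9 box, 1 leaf. Nearest: miss.

== RESULT ==
[0, 4, 5, 2, 7, 9, 6, 10, 11]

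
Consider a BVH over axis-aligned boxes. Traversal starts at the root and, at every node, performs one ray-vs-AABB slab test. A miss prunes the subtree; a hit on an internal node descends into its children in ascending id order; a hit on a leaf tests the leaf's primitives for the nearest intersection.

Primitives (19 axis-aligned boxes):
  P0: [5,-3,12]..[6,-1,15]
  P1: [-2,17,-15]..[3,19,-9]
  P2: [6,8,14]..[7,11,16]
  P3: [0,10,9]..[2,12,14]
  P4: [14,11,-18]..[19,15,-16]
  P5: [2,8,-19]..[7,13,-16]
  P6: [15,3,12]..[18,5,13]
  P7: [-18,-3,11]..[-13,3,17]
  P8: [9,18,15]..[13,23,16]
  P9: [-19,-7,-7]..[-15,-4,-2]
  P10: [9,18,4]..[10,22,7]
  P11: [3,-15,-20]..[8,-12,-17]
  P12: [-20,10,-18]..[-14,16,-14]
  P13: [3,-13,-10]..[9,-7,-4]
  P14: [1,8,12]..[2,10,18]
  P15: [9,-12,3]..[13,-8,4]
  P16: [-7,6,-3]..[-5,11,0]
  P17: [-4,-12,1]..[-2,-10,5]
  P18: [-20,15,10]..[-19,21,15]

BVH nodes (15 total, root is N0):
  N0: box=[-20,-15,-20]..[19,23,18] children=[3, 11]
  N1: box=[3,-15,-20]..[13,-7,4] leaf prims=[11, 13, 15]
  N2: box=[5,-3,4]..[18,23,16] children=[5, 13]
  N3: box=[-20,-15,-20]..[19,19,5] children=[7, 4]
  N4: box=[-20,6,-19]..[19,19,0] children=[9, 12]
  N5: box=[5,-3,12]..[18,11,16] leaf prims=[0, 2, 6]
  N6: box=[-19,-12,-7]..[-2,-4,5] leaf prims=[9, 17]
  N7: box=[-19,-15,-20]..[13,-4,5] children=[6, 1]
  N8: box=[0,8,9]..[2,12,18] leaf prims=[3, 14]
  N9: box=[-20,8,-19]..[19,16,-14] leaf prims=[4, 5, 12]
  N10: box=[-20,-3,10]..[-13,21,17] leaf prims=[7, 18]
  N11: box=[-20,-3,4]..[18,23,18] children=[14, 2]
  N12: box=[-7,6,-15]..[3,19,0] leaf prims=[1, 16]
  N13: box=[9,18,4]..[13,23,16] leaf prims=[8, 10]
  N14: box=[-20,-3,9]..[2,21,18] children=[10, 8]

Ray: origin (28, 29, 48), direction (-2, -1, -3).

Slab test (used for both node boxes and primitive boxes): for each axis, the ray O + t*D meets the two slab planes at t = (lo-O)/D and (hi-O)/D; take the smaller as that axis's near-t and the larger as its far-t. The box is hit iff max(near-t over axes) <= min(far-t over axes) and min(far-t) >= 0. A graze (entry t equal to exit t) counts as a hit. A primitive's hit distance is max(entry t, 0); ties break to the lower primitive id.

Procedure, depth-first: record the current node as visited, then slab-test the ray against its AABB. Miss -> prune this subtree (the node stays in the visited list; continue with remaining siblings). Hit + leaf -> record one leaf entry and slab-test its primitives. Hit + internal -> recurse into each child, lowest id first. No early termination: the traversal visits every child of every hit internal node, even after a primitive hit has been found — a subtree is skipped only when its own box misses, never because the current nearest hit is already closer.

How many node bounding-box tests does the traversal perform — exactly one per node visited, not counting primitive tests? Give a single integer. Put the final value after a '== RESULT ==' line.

Walk:
N0 x:[9/2,24] y:[6,44] z:[10,68/3] -> hit [10,68/3], descend [3, 11]
  N3 x:[9/2,24] y:[10,44] z:[43/3,68/3] -> hit [43/3,68/3], descend [4, 7]
    N4 x:[9/2,24] y:[10,23] z:[16,67/3] -> hit [16,67/3], descend [9, 12]
      N9 x:[9/2,24] y:[13,21] z:[62/3,67/3] -> hit [62/3,21] leaf, test {P4(miss), P5(miss), P12(miss)}
      N12 x:[25/2,35/2] y:[10,23] z:[16,21] -> hit [16,35/2] leaf, test {P1(miss), P16(miss)}
    N7 x:[15/2,47/2] y:[33,44] z:[43/3,68/3] -> miss, prune
  N11 x:[5,24] y:[6,32] z:[10,44/3] -> hit [10,44/3], descend [2, 14]
    N2 x:[5,23/2] y:[6,32] z:[32/3,44/3] -> hit [32/3,23/2], descend [5, 13]
      N5 x:[5,23/2] y:[18,32] z:[32/3,12] -> miss, prune
      N13 x:[15/2,19/2] y:[6,11] z:[32/3,44/3] -> miss, prune
    N14 x:[13,24] y:[8,32] z:[10,13] -> hit [13,13], descend [8, 10]
      N8 x:[13,14] y:[17,21] z:[10,13] -> miss, prune
      N10 x:[41/2,24] y:[8,32] z:[31/3,38/3] -> miss, prune

13 AABB tests over nodes [0, 3, 4, 9, 12, 7, 11, 2, 5, 13, 14, 8, 10]; 2 leaves entered; closest miss.

== RESULT ==
13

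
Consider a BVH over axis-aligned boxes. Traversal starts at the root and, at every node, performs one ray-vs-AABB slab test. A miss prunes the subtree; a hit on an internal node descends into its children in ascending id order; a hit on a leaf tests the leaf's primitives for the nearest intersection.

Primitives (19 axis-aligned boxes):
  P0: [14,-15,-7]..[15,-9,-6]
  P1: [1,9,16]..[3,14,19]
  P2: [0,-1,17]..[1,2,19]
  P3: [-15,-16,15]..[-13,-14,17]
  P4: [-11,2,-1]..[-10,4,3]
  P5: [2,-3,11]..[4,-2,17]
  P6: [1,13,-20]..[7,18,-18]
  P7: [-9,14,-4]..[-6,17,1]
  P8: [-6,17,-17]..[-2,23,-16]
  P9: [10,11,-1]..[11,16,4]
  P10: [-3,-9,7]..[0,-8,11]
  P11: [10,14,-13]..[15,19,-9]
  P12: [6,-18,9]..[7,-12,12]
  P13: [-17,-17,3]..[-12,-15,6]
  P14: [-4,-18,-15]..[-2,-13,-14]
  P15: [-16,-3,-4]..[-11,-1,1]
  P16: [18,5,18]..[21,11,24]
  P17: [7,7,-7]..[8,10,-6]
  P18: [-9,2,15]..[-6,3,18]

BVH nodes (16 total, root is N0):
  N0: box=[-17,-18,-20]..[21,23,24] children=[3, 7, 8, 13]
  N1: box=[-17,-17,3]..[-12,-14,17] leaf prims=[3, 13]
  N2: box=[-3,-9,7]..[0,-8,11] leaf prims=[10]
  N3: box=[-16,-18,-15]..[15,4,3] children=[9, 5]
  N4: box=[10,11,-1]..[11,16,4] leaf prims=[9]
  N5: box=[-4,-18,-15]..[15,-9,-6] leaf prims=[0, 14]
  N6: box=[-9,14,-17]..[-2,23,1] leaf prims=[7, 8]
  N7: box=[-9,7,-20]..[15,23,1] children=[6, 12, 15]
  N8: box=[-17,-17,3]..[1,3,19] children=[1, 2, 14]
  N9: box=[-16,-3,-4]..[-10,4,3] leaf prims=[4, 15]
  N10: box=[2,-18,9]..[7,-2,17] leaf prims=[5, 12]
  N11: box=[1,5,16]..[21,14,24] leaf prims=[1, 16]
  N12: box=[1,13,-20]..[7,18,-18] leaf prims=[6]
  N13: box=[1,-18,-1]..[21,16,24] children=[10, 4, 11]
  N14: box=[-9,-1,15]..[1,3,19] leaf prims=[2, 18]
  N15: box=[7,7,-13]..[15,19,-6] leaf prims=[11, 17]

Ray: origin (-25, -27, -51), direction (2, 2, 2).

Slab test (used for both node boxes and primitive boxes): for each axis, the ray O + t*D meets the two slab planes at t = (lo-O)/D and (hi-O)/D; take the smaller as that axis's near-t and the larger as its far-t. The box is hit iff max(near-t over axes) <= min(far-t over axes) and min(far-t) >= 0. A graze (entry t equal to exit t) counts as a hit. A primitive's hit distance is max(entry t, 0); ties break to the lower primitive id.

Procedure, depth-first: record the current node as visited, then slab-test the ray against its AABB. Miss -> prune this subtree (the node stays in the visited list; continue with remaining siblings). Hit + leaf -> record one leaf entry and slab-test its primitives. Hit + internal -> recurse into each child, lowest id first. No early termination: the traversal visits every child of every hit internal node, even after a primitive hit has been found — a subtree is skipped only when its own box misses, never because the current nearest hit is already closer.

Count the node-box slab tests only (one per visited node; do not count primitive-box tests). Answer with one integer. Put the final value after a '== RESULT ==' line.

Trace the traversal:
N0 x:[4,23] y:[9/2,25] z:[31/2,75/2] -> hit [31/2,23], descend [3, 7, 8, 13]
  N3 x:[9/2,20] y:[9/2,31/2] z:[18,27] -> miss, prune
  N7 x:[8,20] y:[17,25] z:[31/2,26] -> hit [17,20], descend [6, 12, 15]
    N6 x:[8,23/2] y:[41/2,25] z:[17,26] -> miss, prune
    N12 x:[13,16] y:[20,45/2] z:[31/2,33/2] -> miss, prune
    N15 x:[16,20] y:[17,23] z:[19,45/2] -> hit [19,20] leaf, test {P11(miss), P17(miss)}
  N8 x:[4,13] y:[5,15] z:[27,35] -> miss, prune
  N13 x:[13,23] y:[9/2,43/2] z:[25,75/2] -> miss, prune

order=[0, 3, 7, 6, 12, 15, 8, 13]  |boxes|=8  |leaves|=1  hit=miss

== RESULT ==
8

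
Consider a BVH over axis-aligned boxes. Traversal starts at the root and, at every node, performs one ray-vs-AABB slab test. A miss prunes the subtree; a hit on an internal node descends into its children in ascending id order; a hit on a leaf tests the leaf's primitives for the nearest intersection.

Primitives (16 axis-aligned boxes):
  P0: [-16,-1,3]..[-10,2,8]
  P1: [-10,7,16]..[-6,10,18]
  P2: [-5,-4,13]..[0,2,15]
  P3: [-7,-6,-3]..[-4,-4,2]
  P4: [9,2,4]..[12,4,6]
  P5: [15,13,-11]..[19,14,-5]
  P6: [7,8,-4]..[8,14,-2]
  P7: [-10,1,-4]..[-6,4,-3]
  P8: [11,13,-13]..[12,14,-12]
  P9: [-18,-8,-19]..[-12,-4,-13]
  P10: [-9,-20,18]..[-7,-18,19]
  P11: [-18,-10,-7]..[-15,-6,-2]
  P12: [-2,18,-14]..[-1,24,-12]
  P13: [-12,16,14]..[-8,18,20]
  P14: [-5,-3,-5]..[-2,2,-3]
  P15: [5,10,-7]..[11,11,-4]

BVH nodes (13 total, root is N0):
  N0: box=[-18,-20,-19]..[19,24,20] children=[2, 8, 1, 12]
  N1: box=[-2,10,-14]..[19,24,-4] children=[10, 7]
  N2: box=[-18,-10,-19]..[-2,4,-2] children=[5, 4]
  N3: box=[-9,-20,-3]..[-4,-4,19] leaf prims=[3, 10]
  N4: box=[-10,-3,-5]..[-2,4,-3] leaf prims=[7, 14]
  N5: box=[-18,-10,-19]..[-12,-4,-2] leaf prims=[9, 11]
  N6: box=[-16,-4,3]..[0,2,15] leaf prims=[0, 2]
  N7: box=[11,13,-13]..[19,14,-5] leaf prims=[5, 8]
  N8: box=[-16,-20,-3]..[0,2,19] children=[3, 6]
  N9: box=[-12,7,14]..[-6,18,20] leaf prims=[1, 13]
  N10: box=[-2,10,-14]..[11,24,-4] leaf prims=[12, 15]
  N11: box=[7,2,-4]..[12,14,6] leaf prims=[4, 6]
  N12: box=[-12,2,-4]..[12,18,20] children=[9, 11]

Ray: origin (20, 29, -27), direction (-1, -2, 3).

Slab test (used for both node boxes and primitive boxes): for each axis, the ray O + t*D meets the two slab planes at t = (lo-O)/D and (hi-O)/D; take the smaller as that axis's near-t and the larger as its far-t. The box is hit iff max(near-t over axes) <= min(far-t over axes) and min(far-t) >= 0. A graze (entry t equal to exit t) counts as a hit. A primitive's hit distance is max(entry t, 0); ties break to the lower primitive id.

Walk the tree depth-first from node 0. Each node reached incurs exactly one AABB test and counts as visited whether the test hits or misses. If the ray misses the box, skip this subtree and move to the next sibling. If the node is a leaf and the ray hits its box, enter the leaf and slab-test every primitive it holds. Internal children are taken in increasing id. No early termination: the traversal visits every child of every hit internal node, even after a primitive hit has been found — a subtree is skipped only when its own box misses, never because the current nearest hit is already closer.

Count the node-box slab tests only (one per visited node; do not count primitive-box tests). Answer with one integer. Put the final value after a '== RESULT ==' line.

Walk:
N0 x:[1,38] y:[5/2,49/2] z:[8/3,47/3] -> hit [8/3,47/3], descend [1, 2, 8, 12]
  N1 x:[1,22] y:[5/2,19/2] z:[13/3,23/3] -> hit [13/3,23/3], descend [7, 10]
    N7 x:[1,9] y:[15/2,8] z:[14/3,22/3] -> miss, prune
    N10 x:[9,22] y:[5/2,19/2] z:[13/3,23/3] -> miss, prune
  N2 x:[22,38] y:[25/2,39/2] z:[8/3,25/3] -> miss, prune
  N8 x:[20,36] y:[27/2,49/2] z:[8,46/3] -> miss, prune
  N12 x:[8,32] y:[11/2,27/2] z:[23/3,47/3] -> hit [8,27/2], descend [9, 11]
    N9 x:[26,32] y:[11/2,11] z:[41/3,47/3] -> miss, prune
    N11 x:[8,13] y:[15/2,27/2] z:[23/3,11] -> hit [8,11] leaf, test {P4(miss), P6(miss)}

order=[0, 1, 7, 10, 2, 8, 12, 9, 11]  |boxes|=9  |leaves|=1  hit=miss

== RESULT ==
9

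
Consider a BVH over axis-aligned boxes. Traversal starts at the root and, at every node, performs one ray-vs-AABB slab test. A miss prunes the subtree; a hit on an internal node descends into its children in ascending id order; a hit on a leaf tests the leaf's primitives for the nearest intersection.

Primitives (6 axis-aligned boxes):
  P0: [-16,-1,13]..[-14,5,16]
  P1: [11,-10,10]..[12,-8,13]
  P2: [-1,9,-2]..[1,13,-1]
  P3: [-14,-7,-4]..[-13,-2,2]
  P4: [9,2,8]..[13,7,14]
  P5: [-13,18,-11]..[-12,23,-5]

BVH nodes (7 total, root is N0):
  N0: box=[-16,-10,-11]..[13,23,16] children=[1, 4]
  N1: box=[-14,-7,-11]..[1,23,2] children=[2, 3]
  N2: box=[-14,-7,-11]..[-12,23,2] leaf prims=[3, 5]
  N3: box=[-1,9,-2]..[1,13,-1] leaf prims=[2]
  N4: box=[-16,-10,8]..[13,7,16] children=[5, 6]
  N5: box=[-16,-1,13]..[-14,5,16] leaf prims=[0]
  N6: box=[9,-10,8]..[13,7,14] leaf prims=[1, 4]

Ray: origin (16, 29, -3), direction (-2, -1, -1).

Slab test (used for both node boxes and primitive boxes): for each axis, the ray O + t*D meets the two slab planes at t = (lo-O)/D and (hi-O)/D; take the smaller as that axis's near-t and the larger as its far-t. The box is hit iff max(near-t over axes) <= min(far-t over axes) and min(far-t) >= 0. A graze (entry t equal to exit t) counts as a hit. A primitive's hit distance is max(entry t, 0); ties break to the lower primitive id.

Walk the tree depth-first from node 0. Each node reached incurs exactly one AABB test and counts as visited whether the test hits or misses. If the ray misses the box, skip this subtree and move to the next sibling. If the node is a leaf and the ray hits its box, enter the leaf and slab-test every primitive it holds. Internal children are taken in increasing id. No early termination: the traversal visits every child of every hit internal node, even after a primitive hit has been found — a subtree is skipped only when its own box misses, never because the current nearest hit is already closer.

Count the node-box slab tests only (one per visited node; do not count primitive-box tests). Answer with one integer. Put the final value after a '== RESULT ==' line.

Traverse from the root:
N0 x:[3/2,16] y:[6,39] z:[-19,8] -> hit [6,8], descend [1, 4]
  N1 x:[15/2,15] y:[6,36] z:[-5,8] -> hit [15/2,8], descend [2, 3]
    N2 x:[14,15] y:[6,36] z:[-5,8] -> miss, prune
    N3 x:[15/2,17/2] y:[16,20] z:[-2,-1] -> miss, prune
  N4 x:[3/2,16] y:[22,39] z:[-19,-11] -> miss, prune

order=[0, 1, 2, 3, 4]  |boxes|=5  |leaves|=0  hit=miss

== RESULT ==
5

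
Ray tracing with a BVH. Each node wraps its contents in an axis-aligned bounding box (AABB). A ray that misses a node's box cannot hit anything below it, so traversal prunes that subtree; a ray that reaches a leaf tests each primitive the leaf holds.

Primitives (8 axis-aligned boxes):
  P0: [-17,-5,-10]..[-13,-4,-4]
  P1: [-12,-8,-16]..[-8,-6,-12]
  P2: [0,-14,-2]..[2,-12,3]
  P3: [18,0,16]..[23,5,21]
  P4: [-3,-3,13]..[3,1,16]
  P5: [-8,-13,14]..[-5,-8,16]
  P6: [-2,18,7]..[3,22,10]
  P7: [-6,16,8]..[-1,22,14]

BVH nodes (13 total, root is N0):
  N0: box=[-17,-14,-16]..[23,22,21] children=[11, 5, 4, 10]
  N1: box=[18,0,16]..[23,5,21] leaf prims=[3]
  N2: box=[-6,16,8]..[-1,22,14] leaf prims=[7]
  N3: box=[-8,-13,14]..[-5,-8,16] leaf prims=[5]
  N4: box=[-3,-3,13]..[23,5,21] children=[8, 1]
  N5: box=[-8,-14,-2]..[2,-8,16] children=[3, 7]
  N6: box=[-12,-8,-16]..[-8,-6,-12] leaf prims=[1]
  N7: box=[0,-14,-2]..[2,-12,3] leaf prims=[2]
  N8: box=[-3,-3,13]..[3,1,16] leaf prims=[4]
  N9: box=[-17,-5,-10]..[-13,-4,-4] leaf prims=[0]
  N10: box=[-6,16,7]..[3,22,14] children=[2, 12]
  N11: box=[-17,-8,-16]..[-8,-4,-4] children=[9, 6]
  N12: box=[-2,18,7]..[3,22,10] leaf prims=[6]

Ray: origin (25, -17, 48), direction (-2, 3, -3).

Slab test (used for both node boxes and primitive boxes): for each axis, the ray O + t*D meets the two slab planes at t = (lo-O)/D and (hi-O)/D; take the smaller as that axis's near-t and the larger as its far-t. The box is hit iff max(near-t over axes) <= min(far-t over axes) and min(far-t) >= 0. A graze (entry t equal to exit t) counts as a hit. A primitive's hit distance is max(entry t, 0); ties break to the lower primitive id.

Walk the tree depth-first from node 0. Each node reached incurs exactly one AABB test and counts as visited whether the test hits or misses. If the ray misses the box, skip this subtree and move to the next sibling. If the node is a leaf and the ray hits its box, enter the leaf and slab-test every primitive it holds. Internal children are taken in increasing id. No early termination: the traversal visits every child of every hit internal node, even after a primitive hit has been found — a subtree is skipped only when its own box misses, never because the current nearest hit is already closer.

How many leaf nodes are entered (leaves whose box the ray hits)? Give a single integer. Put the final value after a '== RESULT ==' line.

Walk:
N0 x:[1,21] y:[1,13] z:[9,64/3] -> hit [9,13], descend [4, 5, 10, 11]
  N4 x:[1,14] y:[14/3,22/3] z:[9,35/3] -> miss, prune
  N5 x:[23/2,33/2] y:[1,3] z:[32/3,50/3] -> miss, prune
  N10 x:[11,31/2] y:[11,13] z:[34/3,41/3] -> hit [34/3,13], descend [2, 12]
    N2 x:[13,31/2] y:[11,13] z:[34/3,40/3] -> hit [13,13] leaf, test {P7@t=13}
    N12 x:[11,27/2] y:[35/3,13] z:[38/3,41/3] -> hit [38/3,13] leaf, test {P6@t=38/3}
  N11 x:[33/2,21] y:[3,13/3] z:[52/3,64/3] -> miss, prune

Summary -> nodes [0, 4, 5, 10, 2, 12, 11]; box-tests=7; leaf-entries=2; first=P6

== RESULT ==
2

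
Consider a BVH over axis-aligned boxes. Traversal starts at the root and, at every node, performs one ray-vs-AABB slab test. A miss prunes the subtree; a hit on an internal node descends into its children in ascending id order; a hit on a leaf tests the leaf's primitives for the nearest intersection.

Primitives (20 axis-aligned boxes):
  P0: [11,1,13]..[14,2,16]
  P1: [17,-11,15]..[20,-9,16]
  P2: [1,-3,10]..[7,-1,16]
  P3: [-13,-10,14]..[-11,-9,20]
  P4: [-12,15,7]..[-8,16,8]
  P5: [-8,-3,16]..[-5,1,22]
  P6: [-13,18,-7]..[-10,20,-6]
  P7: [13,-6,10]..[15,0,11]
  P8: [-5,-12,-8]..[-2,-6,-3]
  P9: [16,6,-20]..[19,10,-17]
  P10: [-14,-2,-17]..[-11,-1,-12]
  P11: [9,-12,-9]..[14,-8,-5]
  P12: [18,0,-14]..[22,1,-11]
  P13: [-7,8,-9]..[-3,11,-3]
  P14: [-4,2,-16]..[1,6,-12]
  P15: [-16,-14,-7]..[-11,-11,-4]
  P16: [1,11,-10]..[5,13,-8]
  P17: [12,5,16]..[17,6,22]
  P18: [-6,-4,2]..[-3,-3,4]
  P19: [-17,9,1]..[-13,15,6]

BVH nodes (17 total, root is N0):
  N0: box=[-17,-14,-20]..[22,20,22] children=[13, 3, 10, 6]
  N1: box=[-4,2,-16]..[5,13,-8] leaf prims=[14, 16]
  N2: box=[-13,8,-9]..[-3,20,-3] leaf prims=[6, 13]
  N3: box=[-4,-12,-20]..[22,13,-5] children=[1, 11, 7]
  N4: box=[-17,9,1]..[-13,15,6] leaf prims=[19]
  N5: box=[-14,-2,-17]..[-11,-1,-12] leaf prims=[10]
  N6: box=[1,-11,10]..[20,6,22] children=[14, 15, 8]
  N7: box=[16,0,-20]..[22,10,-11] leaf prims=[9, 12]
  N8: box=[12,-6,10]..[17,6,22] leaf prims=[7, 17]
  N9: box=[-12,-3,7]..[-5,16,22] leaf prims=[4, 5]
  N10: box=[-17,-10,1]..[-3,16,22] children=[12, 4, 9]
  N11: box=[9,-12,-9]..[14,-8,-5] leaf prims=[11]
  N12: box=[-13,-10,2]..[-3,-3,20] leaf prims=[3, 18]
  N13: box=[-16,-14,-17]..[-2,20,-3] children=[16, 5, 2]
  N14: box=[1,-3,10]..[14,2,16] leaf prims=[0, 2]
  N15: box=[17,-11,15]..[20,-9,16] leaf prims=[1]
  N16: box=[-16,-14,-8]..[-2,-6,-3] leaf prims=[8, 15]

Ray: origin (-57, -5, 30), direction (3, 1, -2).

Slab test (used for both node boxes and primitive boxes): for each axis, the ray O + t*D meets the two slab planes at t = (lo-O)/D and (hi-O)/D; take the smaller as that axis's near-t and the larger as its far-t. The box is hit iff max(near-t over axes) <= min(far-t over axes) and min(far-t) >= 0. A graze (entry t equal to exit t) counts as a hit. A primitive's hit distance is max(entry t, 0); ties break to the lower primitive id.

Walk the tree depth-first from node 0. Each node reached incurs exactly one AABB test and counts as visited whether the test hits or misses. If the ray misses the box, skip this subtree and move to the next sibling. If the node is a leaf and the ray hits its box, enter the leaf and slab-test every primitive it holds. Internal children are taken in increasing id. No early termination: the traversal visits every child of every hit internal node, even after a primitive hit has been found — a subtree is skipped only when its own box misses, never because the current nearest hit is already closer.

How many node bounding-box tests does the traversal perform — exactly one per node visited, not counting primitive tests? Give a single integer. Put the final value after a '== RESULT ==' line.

Trace the traversal:
N0 x:[40/3,79/3] y:[-9,25] z:[4,25] -> hit [40/3,25], descend [3, 6, 10, 13]
  N3 x:[53/3,79/3] y:[-7,18] z:[35/2,25] -> hit [53/3,18], descend [1, 7, 11]
    N1 x:[53/3,62/3] y:[7,18] z:[19,23] -> miss, prune
    N7 x:[73/3,79/3] y:[5,15] z:[41/2,25] -> miss, prune
    N11 x:[22,71/3] y:[-7,-3] z:[35/2,39/2] -> miss, prune
  N6 x:[58/3,77/3] y:[-6,11] z:[4,10] -> miss, prune
  N10 x:[40/3,18] y:[-5,21] z:[4,29/2] -> hit [40/3,29/2], descend [4, 9, 12]
    N4 x:[40/3,44/3] y:[14,20] z:[12,29/2] -> hit [14,29/2] leaf, test {P19@t=14}
    N9 x:[15,52/3] y:[2,21] z:[4,23/2] -> miss, prune
    N12 x:[44/3,18] y:[-5,2] z:[5,14] -> miss, prune
  N13 x:[41/3,55/3] y:[-9,25] z:[33/2,47/2] -> hit [33/2,55/3], descend [2, 5, 16]
    N2 x:[44/3,18] y:[13,25] z:[33/2,39/2] -> hit [33/2,18] leaf, test {P6(miss), P13(miss)}
    N5 x:[43/3,46/3] y:[3,4] z:[21,47/2] -> miss, prune
    N16 x:[41/3,55/3] y:[-9,-1] z:[33/2,19] -> miss, prune

Summary -> nodes [0, 3, 1, 7, 11, 6, 10, 4, 9, 12, 13, 2, 5, 16]; box-tests=14; leaf-entries=2; first=P19

== RESULT ==
14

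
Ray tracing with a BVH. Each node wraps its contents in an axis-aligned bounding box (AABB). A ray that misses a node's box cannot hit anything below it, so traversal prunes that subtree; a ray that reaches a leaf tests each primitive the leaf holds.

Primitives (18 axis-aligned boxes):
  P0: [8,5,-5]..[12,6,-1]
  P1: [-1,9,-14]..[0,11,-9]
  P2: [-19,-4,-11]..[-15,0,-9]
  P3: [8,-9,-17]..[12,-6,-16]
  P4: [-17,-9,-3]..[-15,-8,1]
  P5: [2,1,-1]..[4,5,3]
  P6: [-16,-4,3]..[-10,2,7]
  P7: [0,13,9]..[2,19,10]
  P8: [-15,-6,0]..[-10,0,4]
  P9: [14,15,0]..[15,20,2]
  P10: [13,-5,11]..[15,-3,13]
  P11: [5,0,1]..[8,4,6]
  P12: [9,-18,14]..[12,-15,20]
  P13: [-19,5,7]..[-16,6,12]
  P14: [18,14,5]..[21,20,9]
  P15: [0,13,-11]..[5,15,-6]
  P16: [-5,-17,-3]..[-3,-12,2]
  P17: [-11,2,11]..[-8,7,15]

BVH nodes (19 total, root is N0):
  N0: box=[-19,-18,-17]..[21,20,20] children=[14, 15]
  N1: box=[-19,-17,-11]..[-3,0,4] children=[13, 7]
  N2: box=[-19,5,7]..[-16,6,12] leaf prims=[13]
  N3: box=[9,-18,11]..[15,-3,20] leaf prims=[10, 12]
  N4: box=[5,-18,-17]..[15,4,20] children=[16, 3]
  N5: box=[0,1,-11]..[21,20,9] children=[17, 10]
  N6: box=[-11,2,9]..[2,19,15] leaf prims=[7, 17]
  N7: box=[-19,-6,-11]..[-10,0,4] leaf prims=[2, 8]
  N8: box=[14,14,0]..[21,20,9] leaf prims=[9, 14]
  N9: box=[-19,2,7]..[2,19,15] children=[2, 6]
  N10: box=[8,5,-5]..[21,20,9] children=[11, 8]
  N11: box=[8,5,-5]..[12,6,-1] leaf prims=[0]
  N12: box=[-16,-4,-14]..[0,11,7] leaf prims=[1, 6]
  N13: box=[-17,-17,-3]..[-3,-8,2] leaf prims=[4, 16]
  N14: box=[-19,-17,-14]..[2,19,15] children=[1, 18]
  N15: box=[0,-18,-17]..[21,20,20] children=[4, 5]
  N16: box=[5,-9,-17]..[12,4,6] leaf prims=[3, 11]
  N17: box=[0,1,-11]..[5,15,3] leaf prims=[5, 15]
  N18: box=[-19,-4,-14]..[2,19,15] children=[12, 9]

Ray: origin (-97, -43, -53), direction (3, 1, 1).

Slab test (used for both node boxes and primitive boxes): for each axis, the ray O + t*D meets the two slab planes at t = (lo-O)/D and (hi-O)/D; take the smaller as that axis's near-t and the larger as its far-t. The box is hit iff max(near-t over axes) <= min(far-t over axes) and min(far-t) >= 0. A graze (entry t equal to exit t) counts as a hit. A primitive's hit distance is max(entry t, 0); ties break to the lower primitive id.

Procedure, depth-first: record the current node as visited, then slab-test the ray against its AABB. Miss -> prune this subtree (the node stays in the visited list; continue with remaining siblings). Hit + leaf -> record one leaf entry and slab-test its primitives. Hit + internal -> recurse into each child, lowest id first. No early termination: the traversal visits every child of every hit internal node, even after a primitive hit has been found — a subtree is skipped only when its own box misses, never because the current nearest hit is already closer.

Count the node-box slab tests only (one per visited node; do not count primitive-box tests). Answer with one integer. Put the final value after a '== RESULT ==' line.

Traverse from the root:
N0 x:[26,118/3] y:[25,63] z:[36,73] -> hit [36,118/3], descend [14, 15]
  N14 x:[26,33] y:[26,62] z:[39,68] -> miss, prune
  N15 x:[97/3,118/3] y:[25,63] z:[36,73] -> hit [36,118/3], descend [4, 5]
    N4 x:[34,112/3] y:[25,47] z:[36,73] -> hit [36,112/3], descend [3, 16]
      N3 x:[106/3,112/3] y:[25,40] z:[64,73] -> miss, prune
      N16 x:[34,109/3] y:[34,47] z:[36,59] -> hit [36,109/3] leaf, test {P3@t=36, P11(miss)}
    N5 x:[97/3,118/3] y:[44,63] z:[42,62] -> miss, prune

Visited [0, 14, 15, 4, 3, 16, 5]. Tests: 7 box, 1 leaf. Nearest: P3.

== RESULT ==
7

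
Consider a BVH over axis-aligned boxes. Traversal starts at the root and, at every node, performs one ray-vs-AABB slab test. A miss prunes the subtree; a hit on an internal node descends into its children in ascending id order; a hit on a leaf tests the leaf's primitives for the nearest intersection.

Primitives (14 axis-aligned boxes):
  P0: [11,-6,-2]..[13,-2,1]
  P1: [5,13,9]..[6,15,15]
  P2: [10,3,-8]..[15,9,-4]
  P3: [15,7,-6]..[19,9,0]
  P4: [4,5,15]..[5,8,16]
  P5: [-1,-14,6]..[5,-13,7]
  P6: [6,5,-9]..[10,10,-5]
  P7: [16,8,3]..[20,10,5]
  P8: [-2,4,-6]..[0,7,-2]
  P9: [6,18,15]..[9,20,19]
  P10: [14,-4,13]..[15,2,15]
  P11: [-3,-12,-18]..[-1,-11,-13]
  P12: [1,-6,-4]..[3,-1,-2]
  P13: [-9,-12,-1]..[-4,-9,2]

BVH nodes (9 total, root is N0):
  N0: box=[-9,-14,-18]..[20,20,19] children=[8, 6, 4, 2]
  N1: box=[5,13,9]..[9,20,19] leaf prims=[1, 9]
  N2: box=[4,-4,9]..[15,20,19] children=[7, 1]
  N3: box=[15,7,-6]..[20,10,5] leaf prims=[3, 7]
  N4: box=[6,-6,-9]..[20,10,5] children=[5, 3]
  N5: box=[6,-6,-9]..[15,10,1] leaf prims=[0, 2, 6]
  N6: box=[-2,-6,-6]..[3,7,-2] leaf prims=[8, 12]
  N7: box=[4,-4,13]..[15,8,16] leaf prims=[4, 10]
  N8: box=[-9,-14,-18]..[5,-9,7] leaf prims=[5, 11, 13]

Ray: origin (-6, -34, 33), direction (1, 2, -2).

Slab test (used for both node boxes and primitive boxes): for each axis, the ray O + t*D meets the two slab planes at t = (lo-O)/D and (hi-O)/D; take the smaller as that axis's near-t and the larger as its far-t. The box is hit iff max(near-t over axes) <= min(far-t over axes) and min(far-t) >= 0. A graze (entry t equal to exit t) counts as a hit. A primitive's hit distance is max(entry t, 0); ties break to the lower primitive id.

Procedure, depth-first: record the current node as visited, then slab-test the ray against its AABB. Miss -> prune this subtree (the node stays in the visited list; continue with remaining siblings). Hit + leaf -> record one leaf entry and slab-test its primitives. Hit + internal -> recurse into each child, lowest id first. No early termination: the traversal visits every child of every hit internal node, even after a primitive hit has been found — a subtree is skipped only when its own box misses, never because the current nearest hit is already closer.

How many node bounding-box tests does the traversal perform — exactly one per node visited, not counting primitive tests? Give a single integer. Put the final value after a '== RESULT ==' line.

Traverse from the root:
N0 x:[-3,26] y:[10,27] z:[7,51/2] -> hit [10,51/2], descend [2, 4, 6, 8]
  N2 x:[10,21] y:[15,27] z:[7,12] -> miss, prune
  N4 x:[12,26] y:[14,22] z:[14,21] -> hit [14,21], descend [3, 5]
    N3 x:[21,26] y:[41/2,22] z:[14,39/2] -> miss, prune
    N5 x:[12,21] y:[14,22] z:[16,21] -> hit [16,21] leaf, test {P0(miss), P2@t=37/2, P6(miss)}
  N6 x:[4,9] y:[14,41/2] z:[35/2,39/2] -> miss, prune
  N8 x:[-3,11] y:[10,25/2] z:[13,51/2] -> miss, prune

Summary -> nodes [0, 2, 4, 3, 5, 6, 8]; box-tests=7; leaf-entries=1; first=P2

== RESULT ==
7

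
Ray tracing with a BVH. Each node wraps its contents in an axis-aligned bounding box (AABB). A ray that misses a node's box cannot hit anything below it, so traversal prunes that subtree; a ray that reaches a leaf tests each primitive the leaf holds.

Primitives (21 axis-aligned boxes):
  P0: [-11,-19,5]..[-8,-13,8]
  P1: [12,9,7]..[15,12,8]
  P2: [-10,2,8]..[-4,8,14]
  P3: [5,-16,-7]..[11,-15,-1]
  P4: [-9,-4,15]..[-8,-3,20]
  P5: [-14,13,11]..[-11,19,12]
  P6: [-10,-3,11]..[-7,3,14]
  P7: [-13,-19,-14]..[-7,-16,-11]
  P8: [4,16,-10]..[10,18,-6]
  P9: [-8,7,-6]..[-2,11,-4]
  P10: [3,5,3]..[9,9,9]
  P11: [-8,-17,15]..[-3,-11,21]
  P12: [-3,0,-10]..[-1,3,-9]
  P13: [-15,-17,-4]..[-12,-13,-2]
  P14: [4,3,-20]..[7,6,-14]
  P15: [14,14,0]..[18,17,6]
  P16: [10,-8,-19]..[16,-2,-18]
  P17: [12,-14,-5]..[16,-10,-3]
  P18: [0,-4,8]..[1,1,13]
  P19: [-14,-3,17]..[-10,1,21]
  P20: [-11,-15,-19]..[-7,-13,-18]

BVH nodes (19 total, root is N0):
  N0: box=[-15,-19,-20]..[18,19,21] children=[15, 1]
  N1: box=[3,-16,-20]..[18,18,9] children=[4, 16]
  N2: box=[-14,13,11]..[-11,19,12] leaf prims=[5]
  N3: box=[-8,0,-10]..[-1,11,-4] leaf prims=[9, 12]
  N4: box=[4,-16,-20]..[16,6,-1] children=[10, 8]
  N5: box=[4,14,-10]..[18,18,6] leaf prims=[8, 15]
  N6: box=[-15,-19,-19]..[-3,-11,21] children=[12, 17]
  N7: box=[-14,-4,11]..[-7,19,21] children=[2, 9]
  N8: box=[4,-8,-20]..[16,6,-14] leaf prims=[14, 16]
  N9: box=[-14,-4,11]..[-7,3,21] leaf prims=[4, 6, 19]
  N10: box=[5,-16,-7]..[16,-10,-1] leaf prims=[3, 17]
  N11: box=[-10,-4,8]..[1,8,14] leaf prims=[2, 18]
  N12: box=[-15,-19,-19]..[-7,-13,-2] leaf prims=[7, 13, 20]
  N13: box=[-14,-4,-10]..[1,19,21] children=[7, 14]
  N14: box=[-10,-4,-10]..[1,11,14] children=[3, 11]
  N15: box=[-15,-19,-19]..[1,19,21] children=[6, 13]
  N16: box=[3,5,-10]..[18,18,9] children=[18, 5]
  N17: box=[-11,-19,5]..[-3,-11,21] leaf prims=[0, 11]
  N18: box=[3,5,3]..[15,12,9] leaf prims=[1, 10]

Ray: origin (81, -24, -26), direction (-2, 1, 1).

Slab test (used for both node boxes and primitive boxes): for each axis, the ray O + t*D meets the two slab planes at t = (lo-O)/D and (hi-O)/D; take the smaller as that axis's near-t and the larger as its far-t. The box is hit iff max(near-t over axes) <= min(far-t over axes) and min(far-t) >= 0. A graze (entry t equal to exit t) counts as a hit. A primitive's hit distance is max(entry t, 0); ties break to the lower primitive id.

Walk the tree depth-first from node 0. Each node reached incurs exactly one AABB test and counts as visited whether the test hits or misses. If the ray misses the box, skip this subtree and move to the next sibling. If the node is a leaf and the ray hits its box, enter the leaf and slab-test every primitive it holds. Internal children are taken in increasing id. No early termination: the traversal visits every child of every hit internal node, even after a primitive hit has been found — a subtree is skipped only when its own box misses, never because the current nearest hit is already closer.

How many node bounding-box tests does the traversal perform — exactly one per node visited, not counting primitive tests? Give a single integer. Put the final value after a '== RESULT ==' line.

Traverse from the root:
N0 x:[63/2,48] y:[5,43] z:[6,47] -> hit [63/2,43], descend [1, 15]
  N1 x:[63/2,39] y:[8,42] z:[6,35] -> hit [63/2,35], descend [4, 16]
    N4 x:[65/2,77/2] y:[8,30] z:[6,25] -> miss, prune
    N16 x:[63/2,39] y:[29,42] z:[16,35] -> hit [63/2,35], descend [5, 18]
      N5 x:[63/2,77/2] y:[38,42] z:[16,32] -> miss, prune
      N18 x:[33,39] y:[29,36] z:[29,35] -> hit [33,35] leaf, test {P1@t=33, P10(miss)}
  N15 x:[40,48] y:[5,43] z:[7,47] -> hit [40,43], descend [6, 13]
    N6 x:[42,48] y:[5,13] z:[7,47] -> miss, prune
    N13 x:[40,95/2] y:[20,43] z:[16,47] -> hit [40,43], descend [7, 14]
      N7 x:[44,95/2] y:[20,43] z:[37,47] -> miss, prune
      N14 x:[40,91/2] y:[20,35] z:[16,40] -> miss, prune

Summary -> nodes [0, 1, 4, 16, 5, 18, 15, 6, 13, 7, 14]; box-tests=11; leaf-entries=1; first=P1

== RESULT ==
11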